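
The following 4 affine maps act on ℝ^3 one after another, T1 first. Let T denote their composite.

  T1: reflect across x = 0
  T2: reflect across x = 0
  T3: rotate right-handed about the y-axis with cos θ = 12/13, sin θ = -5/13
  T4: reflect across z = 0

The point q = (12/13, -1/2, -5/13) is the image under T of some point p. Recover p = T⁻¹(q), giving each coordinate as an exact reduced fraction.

T1 = [-1 0 0 0; 0 1 0 0; 0 0 1 0; 0 0 0 1]
T2·T1 = [1 0 0 0; 0 1 0 0; 0 0 1 0; 0 0 0 1]
T3·…·T1 = [12/13 0 -5/13 0; 0 1 0 0; 5/13 0 12/13 0; 0 0 0 1]
T4·…·T1 = [12/13 0 -5/13 0; 0 1 0 0; -5/13 0 -12/13 0; 0 0 0 1]
det M = -1; M⁻¹ = [12/13 0 -5/13 0; 0 1 0 0; -5/13 0 -12/13 0; 0 0 0 1]
M⁻¹ · (12/13, -1/2, -5/13)ᵀ = (1, -1/2, 0)ᵀ

p = (1, -1/2, 0)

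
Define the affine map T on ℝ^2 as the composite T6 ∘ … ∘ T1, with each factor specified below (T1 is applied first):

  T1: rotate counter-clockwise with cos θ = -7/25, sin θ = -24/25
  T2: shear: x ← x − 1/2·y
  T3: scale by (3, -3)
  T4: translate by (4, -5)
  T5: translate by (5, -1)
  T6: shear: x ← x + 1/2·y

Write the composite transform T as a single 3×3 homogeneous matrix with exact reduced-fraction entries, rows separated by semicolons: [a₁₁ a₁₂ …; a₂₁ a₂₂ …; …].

T = [51/25 93/25 6; 72/25 21/25 -6; 0 0 1]

T1 = [-7/25 24/25 0; -24/25 -7/25 0; 0 0 1]
T2·T1 = [1/5 11/10 0; -24/25 -7/25 0; 0 0 1]
T3·…·T1 = [3/5 33/10 0; 72/25 21/25 0; 0 0 1]
T4·…·T1 = [3/5 33/10 4; 72/25 21/25 -5; 0 0 1]
T5·…·T1 = [3/5 33/10 9; 72/25 21/25 -6; 0 0 1]
T6·…·T1 = [51/25 93/25 6; 72/25 21/25 -6; 0 0 1]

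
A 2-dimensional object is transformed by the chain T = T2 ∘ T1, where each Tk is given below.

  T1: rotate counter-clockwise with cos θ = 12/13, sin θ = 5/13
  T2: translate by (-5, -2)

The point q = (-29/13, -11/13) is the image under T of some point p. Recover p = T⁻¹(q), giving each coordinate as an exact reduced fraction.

p = (3, 0)

T1 = [12/13 -5/13 0; 5/13 12/13 0; 0 0 1]
T2·T1 = [12/13 -5/13 -5; 5/13 12/13 -2; 0 0 1]
det M = 1; M⁻¹ = [12/13 5/13 70/13; -5/13 12/13 -1/13; 0 0 1]
M⁻¹ · (-29/13, -11/13)ᵀ = (3, 0)ᵀ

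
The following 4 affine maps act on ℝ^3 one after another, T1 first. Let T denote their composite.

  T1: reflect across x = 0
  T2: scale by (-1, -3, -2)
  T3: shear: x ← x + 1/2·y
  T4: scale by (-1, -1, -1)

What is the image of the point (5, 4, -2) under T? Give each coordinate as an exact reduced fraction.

T1 reflect across x = 0: (5, 4, -2) → (-5, 4, -2)
T2 scale by (-1, -3, -2): (-5, 4, -2) → (5, -12, 4)
T3 shear: x ← x + 1/2·y: (5, -12, 4) → (-1, -12, 4)
T4 scale by (-1, -1, -1): (-1, -12, 4) → (1, 12, -4)

T(p) = (1, 12, -4)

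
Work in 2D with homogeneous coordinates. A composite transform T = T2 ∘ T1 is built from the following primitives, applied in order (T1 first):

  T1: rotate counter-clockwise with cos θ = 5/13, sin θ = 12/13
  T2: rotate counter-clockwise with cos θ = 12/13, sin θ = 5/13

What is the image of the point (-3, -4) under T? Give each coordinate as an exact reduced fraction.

T1 rotate counter-clockwise with cos θ = 5/13, sin θ = 12/13: (-3, -4) → (33/13, -56/13)
T2 rotate counter-clockwise with cos θ = 12/13, sin θ = 5/13: (33/13, -56/13) → (4, -3)

T(p) = (4, -3)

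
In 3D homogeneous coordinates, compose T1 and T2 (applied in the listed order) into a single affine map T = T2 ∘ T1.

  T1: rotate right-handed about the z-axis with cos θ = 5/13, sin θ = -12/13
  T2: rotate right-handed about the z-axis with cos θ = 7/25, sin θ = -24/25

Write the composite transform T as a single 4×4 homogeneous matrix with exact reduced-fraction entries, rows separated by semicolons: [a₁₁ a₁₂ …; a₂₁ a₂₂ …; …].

T1 = [5/13 12/13 0 0; -12/13 5/13 0 0; 0 0 1 0; 0 0 0 1]
T2·T1 = [-253/325 204/325 0 0; -204/325 -253/325 0 0; 0 0 1 0; 0 0 0 1]

T = [-253/325 204/325 0 0; -204/325 -253/325 0 0; 0 0 1 0; 0 0 0 1]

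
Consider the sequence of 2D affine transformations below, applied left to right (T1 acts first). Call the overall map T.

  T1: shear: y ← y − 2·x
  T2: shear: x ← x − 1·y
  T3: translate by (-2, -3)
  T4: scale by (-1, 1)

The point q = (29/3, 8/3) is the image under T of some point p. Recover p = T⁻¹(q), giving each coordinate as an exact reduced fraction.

p = (-2, 5/3)

T1 = [1 0 0; -2 1 0; 0 0 1]
T2·T1 = [3 -1 0; -2 1 0; 0 0 1]
T3·…·T1 = [3 -1 -2; -2 1 -3; 0 0 1]
T4·…·T1 = [-3 1 2; -2 1 -3; 0 0 1]
det M = -1; M⁻¹ = [-1 1 5; -2 3 13; 0 0 1]
M⁻¹ · (29/3, 8/3)ᵀ = (-2, 5/3)ᵀ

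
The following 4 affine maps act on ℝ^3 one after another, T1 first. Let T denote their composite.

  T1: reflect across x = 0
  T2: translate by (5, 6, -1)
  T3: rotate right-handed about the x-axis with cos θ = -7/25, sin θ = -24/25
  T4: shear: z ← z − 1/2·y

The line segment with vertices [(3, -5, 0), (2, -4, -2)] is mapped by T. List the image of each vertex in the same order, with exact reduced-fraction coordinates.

image vertices: (2, -31/25, -3/50), (3, -86/25, 16/25)

T1 reflect across x = 0: (3, -5, 0) → (-3, -5, 0); (2, -4, -2) → (-2, -4, -2)
T2 translate by (5, 6, -1): (-3, -5, 0) → (2, 1, -1); (-2, -4, -2) → (3, 2, -3)
T3 rotate right-handed about the x-axis with cos θ = -7/25, sin θ = -24/25: (2, 1, -1) → (2, -31/25, -17/25); (3, 2, -3) → (3, -86/25, -27/25)
T4 shear: z ← z − 1/2·y: (2, -31/25, -17/25) → (2, -31/25, -3/50); (3, -86/25, -27/25) → (3, -86/25, 16/25)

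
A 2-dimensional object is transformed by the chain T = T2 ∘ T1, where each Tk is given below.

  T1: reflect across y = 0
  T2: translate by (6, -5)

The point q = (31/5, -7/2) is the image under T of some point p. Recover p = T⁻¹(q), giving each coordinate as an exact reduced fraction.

T1 = [1 0 0; 0 -1 0; 0 0 1]
T2·T1 = [1 0 6; 0 -1 -5; 0 0 1]
det M = -1; M⁻¹ = [1 0 -6; 0 -1 -5; 0 0 1]
M⁻¹ · (31/5, -7/2)ᵀ = (1/5, -3/2)ᵀ

p = (1/5, -3/2)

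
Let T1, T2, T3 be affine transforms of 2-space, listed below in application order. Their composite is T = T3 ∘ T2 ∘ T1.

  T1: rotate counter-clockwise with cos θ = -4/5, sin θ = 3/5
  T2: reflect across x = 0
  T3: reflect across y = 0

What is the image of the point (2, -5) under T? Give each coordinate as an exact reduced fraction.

T1 rotate counter-clockwise with cos θ = -4/5, sin θ = 3/5: (2, -5) → (7/5, 26/5)
T2 reflect across x = 0: (7/5, 26/5) → (-7/5, 26/5)
T3 reflect across y = 0: (-7/5, 26/5) → (-7/5, -26/5)

T(p) = (-7/5, -26/5)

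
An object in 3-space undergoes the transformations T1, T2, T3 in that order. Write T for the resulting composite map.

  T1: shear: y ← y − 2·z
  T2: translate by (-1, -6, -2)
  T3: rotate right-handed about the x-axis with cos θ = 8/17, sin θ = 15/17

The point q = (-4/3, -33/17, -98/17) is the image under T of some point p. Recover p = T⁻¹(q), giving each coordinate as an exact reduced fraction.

T1 = [1 0 0 0; 0 1 -2 0; 0 0 1 0; 0 0 0 1]
T2·T1 = [1 0 0 -1; 0 1 -2 -6; 0 0 1 -2; 0 0 0 1]
T3·…·T1 = [1 0 0 -1; 0 8/17 -31/17 -18/17; 0 15/17 -22/17 -106/17; 0 0 0 1]
det M = 1; M⁻¹ = [1 0 0 1; 0 -22/17 31/17 10; 0 -15/17 8/17 2; 0 0 0 1]
M⁻¹ · (-4/3, -33/17, -98/17)ᵀ = (-1/3, 2, 1)ᵀ

p = (-1/3, 2, 1)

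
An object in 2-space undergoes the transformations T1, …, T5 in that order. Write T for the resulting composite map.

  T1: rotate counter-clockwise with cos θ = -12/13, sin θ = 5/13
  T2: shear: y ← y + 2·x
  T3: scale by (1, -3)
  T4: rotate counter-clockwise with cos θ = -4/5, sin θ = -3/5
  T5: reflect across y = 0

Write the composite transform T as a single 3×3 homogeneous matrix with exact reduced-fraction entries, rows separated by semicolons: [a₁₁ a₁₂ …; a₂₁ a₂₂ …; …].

T1 = [-12/13 -5/13 0; 5/13 -12/13 0; 0 0 1]
T2·T1 = [-12/13 -5/13 0; -19/13 -22/13 0; 0 0 1]
T3·…·T1 = [-12/13 -5/13 0; 57/13 66/13 0; 0 0 1]
T4·…·T1 = [219/65 218/65 0; -192/65 -249/65 0; 0 0 1]
T5·…·T1 = [219/65 218/65 0; 192/65 249/65 0; 0 0 1]

T = [219/65 218/65 0; 192/65 249/65 0; 0 0 1]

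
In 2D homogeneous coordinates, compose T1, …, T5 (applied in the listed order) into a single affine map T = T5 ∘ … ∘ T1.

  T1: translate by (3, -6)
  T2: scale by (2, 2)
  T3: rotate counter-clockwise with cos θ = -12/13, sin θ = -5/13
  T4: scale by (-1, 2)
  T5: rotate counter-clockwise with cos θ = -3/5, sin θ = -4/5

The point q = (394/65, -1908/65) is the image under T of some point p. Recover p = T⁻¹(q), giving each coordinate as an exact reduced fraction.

p = (4, -3)

T1 = [1 0 3; 0 1 -6; 0 0 1]
T2·T1 = [2 0 6; 0 2 -12; 0 0 1]
T3·…·T1 = [-24/13 10/13 -132/13; -10/13 -24/13 114/13; 0 0 1]
T4·…·T1 = [24/13 -10/13 132/13; -20/13 -48/13 228/13; 0 0 1]
T5·…·T1 = [-152/65 -162/65 516/65; -36/65 184/65 -1212/65; 0 0 1]
det M = -8; M⁻¹ = [-23/65 -81/260 -3; -9/130 19/65 6; 0 0 1]
M⁻¹ · (394/65, -1908/65)ᵀ = (4, -3)ᵀ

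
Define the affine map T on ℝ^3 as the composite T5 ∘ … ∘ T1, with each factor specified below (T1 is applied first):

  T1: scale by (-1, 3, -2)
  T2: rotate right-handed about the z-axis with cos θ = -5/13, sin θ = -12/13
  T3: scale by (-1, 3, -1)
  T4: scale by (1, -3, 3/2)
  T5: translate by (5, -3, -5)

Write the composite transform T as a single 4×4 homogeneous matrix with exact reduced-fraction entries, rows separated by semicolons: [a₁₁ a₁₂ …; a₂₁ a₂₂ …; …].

T1 = [-1 0 0 0; 0 3 0 0; 0 0 -2 0; 0 0 0 1]
T2·T1 = [5/13 36/13 0 0; 12/13 -15/13 0 0; 0 0 -2 0; 0 0 0 1]
T3·…·T1 = [-5/13 -36/13 0 0; 36/13 -45/13 0 0; 0 0 2 0; 0 0 0 1]
T4·…·T1 = [-5/13 -36/13 0 0; -108/13 135/13 0 0; 0 0 3 0; 0 0 0 1]
T5·…·T1 = [-5/13 -36/13 0 5; -108/13 135/13 0 -3; 0 0 3 -5; 0 0 0 1]

T = [-5/13 -36/13 0 5; -108/13 135/13 0 -3; 0 0 3 -5; 0 0 0 1]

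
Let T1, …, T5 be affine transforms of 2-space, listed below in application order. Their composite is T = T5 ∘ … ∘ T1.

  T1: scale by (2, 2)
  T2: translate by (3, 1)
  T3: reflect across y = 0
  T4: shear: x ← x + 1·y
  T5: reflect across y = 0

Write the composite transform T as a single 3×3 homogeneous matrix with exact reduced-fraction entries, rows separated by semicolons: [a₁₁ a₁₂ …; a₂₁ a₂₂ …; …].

T = [2 -2 2; 0 2 1; 0 0 1]

T1 = [2 0 0; 0 2 0; 0 0 1]
T2·T1 = [2 0 3; 0 2 1; 0 0 1]
T3·…·T1 = [2 0 3; 0 -2 -1; 0 0 1]
T4·…·T1 = [2 -2 2; 0 -2 -1; 0 0 1]
T5·…·T1 = [2 -2 2; 0 2 1; 0 0 1]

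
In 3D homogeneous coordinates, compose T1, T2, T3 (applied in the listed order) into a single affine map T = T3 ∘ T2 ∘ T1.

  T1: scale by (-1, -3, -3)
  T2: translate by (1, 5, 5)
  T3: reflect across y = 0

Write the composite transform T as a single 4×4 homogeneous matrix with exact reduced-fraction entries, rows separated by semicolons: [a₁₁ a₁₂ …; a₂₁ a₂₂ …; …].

T1 = [-1 0 0 0; 0 -3 0 0; 0 0 -3 0; 0 0 0 1]
T2·T1 = [-1 0 0 1; 0 -3 0 5; 0 0 -3 5; 0 0 0 1]
T3·…·T1 = [-1 0 0 1; 0 3 0 -5; 0 0 -3 5; 0 0 0 1]

T = [-1 0 0 1; 0 3 0 -5; 0 0 -3 5; 0 0 0 1]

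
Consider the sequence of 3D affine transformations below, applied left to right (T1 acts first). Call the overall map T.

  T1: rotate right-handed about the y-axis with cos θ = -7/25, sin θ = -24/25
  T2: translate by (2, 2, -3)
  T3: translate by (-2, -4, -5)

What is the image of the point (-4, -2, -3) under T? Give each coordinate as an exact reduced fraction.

T1 rotate right-handed about the y-axis with cos θ = -7/25, sin θ = -24/25: (-4, -2, -3) → (4, -2, -3)
T2 translate by (2, 2, -3): (4, -2, -3) → (6, 0, -6)
T3 translate by (-2, -4, -5): (6, 0, -6) → (4, -4, -11)

T(p) = (4, -4, -11)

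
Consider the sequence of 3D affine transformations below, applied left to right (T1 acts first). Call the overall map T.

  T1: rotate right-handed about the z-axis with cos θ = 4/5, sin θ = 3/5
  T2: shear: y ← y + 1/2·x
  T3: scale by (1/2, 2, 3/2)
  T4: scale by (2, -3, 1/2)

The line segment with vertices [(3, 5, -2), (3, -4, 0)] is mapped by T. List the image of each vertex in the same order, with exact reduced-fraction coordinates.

image vertices: (-3/5, -33, -3/2), (24/5, -6, 0)

T1 rotate right-handed about the z-axis with cos θ = 4/5, sin θ = 3/5: (3, 5, -2) → (-3/5, 29/5, -2); (3, -4, 0) → (24/5, -7/5, 0)
T2 shear: y ← y + 1/2·x: (-3/5, 29/5, -2) → (-3/5, 11/2, -2); (24/5, -7/5, 0) → (24/5, 1, 0)
T3 scale by (1/2, 2, 3/2): (-3/5, 11/2, -2) → (-3/10, 11, -3); (24/5, 1, 0) → (12/5, 2, 0)
T4 scale by (2, -3, 1/2): (-3/10, 11, -3) → (-3/5, -33, -3/2); (12/5, 2, 0) → (24/5, -6, 0)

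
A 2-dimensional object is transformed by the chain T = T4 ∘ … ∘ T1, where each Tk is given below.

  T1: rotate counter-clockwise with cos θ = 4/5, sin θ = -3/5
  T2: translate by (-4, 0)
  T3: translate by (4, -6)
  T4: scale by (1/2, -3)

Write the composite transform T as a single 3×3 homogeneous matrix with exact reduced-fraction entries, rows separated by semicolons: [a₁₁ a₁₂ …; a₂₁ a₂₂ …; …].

T1 = [4/5 3/5 0; -3/5 4/5 0; 0 0 1]
T2·T1 = [4/5 3/5 -4; -3/5 4/5 0; 0 0 1]
T3·…·T1 = [4/5 3/5 0; -3/5 4/5 -6; 0 0 1]
T4·…·T1 = [2/5 3/10 0; 9/5 -12/5 18; 0 0 1]

T = [2/5 3/10 0; 9/5 -12/5 18; 0 0 1]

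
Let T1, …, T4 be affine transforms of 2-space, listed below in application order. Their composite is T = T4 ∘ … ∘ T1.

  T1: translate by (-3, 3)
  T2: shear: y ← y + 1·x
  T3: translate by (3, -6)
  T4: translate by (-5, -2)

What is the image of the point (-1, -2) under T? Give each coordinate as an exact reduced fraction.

T(p) = (-6, -11)

T1 translate by (-3, 3): (-1, -2) → (-4, 1)
T2 shear: y ← y + 1·x: (-4, 1) → (-4, -3)
T3 translate by (3, -6): (-4, -3) → (-1, -9)
T4 translate by (-5, -2): (-1, -9) → (-6, -11)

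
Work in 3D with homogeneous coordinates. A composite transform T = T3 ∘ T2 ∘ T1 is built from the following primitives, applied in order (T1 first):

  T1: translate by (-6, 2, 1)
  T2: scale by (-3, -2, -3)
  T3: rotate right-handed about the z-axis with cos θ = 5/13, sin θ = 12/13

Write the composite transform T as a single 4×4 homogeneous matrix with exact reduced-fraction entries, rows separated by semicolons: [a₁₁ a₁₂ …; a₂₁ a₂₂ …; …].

T = [-15/13 24/13 0 138/13; -36/13 -10/13 0 196/13; 0 0 -3 -3; 0 0 0 1]

T1 = [1 0 0 -6; 0 1 0 2; 0 0 1 1; 0 0 0 1]
T2·T1 = [-3 0 0 18; 0 -2 0 -4; 0 0 -3 -3; 0 0 0 1]
T3·…·T1 = [-15/13 24/13 0 138/13; -36/13 -10/13 0 196/13; 0 0 -3 -3; 0 0 0 1]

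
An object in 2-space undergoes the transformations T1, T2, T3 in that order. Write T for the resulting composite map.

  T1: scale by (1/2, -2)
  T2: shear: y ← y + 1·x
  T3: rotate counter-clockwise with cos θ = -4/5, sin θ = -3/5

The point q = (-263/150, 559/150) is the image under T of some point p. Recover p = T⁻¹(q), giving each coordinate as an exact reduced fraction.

p = (-5/3, 8/5)

T1 = [1/2 0 0; 0 -2 0; 0 0 1]
T2·T1 = [1/2 0 0; 1/2 -2 0; 0 0 1]
T3·…·T1 = [-1/10 -6/5 0; -7/10 8/5 0; 0 0 1]
det M = -1; M⁻¹ = [-8/5 -6/5 0; -7/10 1/10 0; 0 0 1]
M⁻¹ · (-263/150, 559/150)ᵀ = (-5/3, 8/5)ᵀ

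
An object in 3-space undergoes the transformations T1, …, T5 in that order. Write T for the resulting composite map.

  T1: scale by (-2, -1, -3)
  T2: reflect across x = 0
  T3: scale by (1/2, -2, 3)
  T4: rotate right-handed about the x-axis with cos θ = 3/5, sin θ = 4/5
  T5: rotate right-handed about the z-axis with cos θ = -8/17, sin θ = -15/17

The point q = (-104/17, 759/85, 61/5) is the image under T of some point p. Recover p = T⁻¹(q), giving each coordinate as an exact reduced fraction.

T1 = [-2 0 0 0; 0 -1 0 0; 0 0 -3 0; 0 0 0 1]
T2·T1 = [2 0 0 0; 0 -1 0 0; 0 0 -3 0; 0 0 0 1]
T3·…·T1 = [1 0 0 0; 0 2 0 0; 0 0 -9 0; 0 0 0 1]
T4·…·T1 = [1 0 0 0; 0 6/5 36/5 0; 0 8/5 -27/5 0; 0 0 0 1]
T5·…·T1 = [-8/17 18/17 108/17 0; -15/17 -48/85 -288/85 0; 0 8/5 -27/5 0; 0 0 0 1]
det M = -18; M⁻¹ = [-8/17 -15/17 0 0; 9/34 -12/85 2/5 0; 4/51 -32/765 -1/15 0; 0 0 0 1]
M⁻¹ · (-104/17, 759/85, 61/5)ᵀ = (-5, 2, -5/3)ᵀ

p = (-5, 2, -5/3)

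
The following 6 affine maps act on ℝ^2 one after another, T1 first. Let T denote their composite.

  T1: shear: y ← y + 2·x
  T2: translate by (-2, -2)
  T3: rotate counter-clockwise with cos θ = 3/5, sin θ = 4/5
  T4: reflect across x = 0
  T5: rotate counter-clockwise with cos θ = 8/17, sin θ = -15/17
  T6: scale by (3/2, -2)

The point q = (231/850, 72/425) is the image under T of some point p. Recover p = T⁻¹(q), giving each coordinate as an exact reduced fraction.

T1 = [1 0 0; 2 1 0; 0 0 1]
T2·T1 = [1 0 -2; 2 1 -2; 0 0 1]
T3·…·T1 = [-1 -4/5 2/5; 2 3/5 -14/5; 0 0 1]
T4·…·T1 = [1 4/5 -2/5; 2 3/5 -14/5; 0 0 1]
T5·…·T1 = [38/17 77/85 -226/85; 1/17 -36/85 -82/85; 0 0 1]
T6·…·T1 = [57/17 231/170 -339/85; -2/17 72/85 164/85; 0 0 1]
det M = 3; M⁻¹ = [24/85 -77/170 2; 2/51 19/17 -2; 0 0 1]
M⁻¹ · (231/850, 72/425)ᵀ = (2, -9/5)ᵀ

p = (2, -9/5)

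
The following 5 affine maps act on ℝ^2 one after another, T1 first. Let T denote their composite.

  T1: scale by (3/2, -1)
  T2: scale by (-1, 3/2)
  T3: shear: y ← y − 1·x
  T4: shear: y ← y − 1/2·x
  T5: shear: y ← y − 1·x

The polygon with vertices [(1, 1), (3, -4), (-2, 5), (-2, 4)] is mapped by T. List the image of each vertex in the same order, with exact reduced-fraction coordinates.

image vertices: (-3/2, 9/4), (-9/2, 69/4), (3, -15), (3, -27/2)

T1 scale by (3/2, -1): (1, 1) → (3/2, -1); (3, -4) → (9/2, 4); (-2, 5) → (-3, -5); (-2, 4) → (-3, -4)
T2 scale by (-1, 3/2): (3/2, -1) → (-3/2, -3/2); (9/2, 4) → (-9/2, 6); (-3, -5) → (3, -15/2); (-3, -4) → (3, -6)
T3 shear: y ← y − 1·x: (-3/2, -3/2) → (-3/2, 0); (-9/2, 6) → (-9/2, 21/2); (3, -15/2) → (3, -21/2); (3, -6) → (3, -9)
T4 shear: y ← y − 1/2·x: (-3/2, 0) → (-3/2, 3/4); (-9/2, 21/2) → (-9/2, 51/4); (3, -21/2) → (3, -12); (3, -9) → (3, -21/2)
T5 shear: y ← y − 1·x: (-3/2, 3/4) → (-3/2, 9/4); (-9/2, 51/4) → (-9/2, 69/4); (3, -12) → (3, -15); (3, -21/2) → (3, -27/2)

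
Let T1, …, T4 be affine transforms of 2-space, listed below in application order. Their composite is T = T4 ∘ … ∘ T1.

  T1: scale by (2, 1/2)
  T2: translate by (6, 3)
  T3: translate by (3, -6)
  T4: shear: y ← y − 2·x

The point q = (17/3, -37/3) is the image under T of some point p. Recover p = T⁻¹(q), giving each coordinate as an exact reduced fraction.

p = (-5/3, 4)

T1 = [2 0 0; 0 1/2 0; 0 0 1]
T2·T1 = [2 0 6; 0 1/2 3; 0 0 1]
T3·…·T1 = [2 0 9; 0 1/2 -3; 0 0 1]
T4·…·T1 = [2 0 9; -4 1/2 -21; 0 0 1]
det M = 1; M⁻¹ = [1/2 0 -9/2; 4 2 6; 0 0 1]
M⁻¹ · (17/3, -37/3)ᵀ = (-5/3, 4)ᵀ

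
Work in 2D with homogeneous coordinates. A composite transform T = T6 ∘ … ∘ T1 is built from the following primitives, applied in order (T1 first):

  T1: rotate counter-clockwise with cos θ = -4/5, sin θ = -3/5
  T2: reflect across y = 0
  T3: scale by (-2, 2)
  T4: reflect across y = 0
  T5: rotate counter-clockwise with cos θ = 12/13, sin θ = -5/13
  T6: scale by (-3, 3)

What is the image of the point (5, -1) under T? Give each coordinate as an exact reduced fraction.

T1 rotate counter-clockwise with cos θ = -4/5, sin θ = -3/5: (5, -1) → (-23/5, -11/5)
T2 reflect across y = 0: (-23/5, -11/5) → (-23/5, 11/5)
T3 scale by (-2, 2): (-23/5, 11/5) → (46/5, 22/5)
T4 reflect across y = 0: (46/5, 22/5) → (46/5, -22/5)
T5 rotate counter-clockwise with cos θ = 12/13, sin θ = -5/13: (46/5, -22/5) → (34/5, -38/5)
T6 scale by (-3, 3): (34/5, -38/5) → (-102/5, -114/5)

T(p) = (-102/5, -114/5)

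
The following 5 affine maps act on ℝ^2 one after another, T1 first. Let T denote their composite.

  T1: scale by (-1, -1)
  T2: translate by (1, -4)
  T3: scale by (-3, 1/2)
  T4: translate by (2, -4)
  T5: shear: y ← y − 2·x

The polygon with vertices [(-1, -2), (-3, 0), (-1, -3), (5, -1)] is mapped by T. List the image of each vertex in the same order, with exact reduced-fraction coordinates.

image vertices: (-4, 3), (-10, 14), (-4, 7/2), (14, -67/2)

T1 scale by (-1, -1): (-1, -2) → (1, 2); (-3, 0) → (3, 0); (-1, -3) → (1, 3); (5, -1) → (-5, 1)
T2 translate by (1, -4): (1, 2) → (2, -2); (3, 0) → (4, -4); (1, 3) → (2, -1); (-5, 1) → (-4, -3)
T3 scale by (-3, 1/2): (2, -2) → (-6, -1); (4, -4) → (-12, -2); (2, -1) → (-6, -1/2); (-4, -3) → (12, -3/2)
T4 translate by (2, -4): (-6, -1) → (-4, -5); (-12, -2) → (-10, -6); (-6, -1/2) → (-4, -9/2); (12, -3/2) → (14, -11/2)
T5 shear: y ← y − 2·x: (-4, -5) → (-4, 3); (-10, -6) → (-10, 14); (-4, -9/2) → (-4, 7/2); (14, -11/2) → (14, -67/2)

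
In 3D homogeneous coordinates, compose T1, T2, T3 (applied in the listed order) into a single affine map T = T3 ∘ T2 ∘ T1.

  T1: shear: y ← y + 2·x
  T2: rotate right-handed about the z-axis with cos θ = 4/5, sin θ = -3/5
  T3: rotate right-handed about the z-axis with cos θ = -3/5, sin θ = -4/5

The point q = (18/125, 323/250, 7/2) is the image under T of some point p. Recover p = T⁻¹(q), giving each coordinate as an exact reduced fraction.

p = (-1/2, -1/5, 7/2)

T1 = [1 0 0 0; 2 1 0 0; 0 0 1 0; 0 0 0 1]
T2·T1 = [2 3/5 0 0; 1 4/5 0 0; 0 0 1 0; 0 0 0 1]
T3·…·T1 = [-2/5 7/25 0 0; -11/5 -24/25 0 0; 0 0 1 0; 0 0 0 1]
det M = 1; M⁻¹ = [-24/25 -7/25 0 0; 11/5 -2/5 0 0; 0 0 1 0; 0 0 0 1]
M⁻¹ · (18/125, 323/250, 7/2)ᵀ = (-1/2, -1/5, 7/2)ᵀ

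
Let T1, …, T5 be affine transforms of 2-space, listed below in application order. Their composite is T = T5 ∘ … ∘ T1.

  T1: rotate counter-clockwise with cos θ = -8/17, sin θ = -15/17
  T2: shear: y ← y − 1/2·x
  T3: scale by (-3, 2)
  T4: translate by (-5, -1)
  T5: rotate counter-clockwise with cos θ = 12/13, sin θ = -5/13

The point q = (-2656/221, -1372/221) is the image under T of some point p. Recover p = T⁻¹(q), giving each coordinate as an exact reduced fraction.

T1 = [-8/17 15/17 0; -15/17 -8/17 0; 0 0 1]
T2·T1 = [-8/17 15/17 0; -11/17 -31/34 0; 0 0 1]
T3·…·T1 = [24/17 -45/17 0; -22/17 -31/17 0; 0 0 1]
T4·…·T1 = [24/17 -45/17 -5; -22/17 -31/17 -1; 0 0 1]
T5·…·T1 = [178/221 -695/221 -5; -384/221 -147/221 1; 0 0 1]
det M = -6; M⁻¹ = [49/442 -695/1326 55/51; -64/221 -89/663 -67/51; 0 0 1]
M⁻¹ · (-2656/221, -1372/221)ᵀ = (3, 3)ᵀ

p = (3, 3)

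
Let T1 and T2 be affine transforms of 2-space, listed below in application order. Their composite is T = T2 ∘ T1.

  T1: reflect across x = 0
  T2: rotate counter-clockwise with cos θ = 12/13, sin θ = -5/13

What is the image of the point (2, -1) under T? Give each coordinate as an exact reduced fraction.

T(p) = (-29/13, -2/13)

T1 reflect across x = 0: (2, -1) → (-2, -1)
T2 rotate counter-clockwise with cos θ = 12/13, sin θ = -5/13: (-2, -1) → (-29/13, -2/13)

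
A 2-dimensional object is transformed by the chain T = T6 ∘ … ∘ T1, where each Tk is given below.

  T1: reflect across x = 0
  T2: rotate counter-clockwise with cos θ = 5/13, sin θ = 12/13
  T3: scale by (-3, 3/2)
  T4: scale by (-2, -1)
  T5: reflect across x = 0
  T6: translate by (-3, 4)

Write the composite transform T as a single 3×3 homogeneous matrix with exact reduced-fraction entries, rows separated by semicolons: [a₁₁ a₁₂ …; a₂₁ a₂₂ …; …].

T1 = [-1 0 0; 0 1 0; 0 0 1]
T2·T1 = [-5/13 -12/13 0; -12/13 5/13 0; 0 0 1]
T3·…·T1 = [15/13 36/13 0; -18/13 15/26 0; 0 0 1]
T4·…·T1 = [-30/13 -72/13 0; 18/13 -15/26 0; 0 0 1]
T5·…·T1 = [30/13 72/13 0; 18/13 -15/26 0; 0 0 1]
T6·…·T1 = [30/13 72/13 -3; 18/13 -15/26 4; 0 0 1]

T = [30/13 72/13 -3; 18/13 -15/26 4; 0 0 1]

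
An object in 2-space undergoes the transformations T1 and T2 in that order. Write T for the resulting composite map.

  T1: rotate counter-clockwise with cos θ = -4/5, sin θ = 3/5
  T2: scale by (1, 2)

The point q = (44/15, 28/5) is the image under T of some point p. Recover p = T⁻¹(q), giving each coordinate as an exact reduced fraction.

T1 = [-4/5 -3/5 0; 3/5 -4/5 0; 0 0 1]
T2·T1 = [-4/5 -3/5 0; 6/5 -8/5 0; 0 0 1]
det M = 2; M⁻¹ = [-4/5 3/10 0; -3/5 -2/5 0; 0 0 1]
M⁻¹ · (44/15, 28/5)ᵀ = (-2/3, -4)ᵀ

p = (-2/3, -4)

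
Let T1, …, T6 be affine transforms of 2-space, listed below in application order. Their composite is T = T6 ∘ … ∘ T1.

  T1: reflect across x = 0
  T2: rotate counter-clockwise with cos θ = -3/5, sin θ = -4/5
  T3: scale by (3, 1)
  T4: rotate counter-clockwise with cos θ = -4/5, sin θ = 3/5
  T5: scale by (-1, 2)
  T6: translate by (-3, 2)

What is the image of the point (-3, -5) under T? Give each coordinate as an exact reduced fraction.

T(p) = (-414/25, -496/25)

T1 reflect across x = 0: (-3, -5) → (3, -5)
T2 rotate counter-clockwise with cos θ = -3/5, sin θ = -4/5: (3, -5) → (-29/5, 3/5)
T3 scale by (3, 1): (-29/5, 3/5) → (-87/5, 3/5)
T4 rotate counter-clockwise with cos θ = -4/5, sin θ = 3/5: (-87/5, 3/5) → (339/25, -273/25)
T5 scale by (-1, 2): (339/25, -273/25) → (-339/25, -546/25)
T6 translate by (-3, 2): (-339/25, -546/25) → (-414/25, -496/25)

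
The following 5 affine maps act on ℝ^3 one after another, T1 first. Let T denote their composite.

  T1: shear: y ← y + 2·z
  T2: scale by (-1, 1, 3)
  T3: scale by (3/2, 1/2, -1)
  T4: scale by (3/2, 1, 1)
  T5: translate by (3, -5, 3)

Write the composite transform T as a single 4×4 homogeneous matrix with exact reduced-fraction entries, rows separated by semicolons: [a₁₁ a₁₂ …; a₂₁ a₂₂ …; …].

T1 = [1 0 0 0; 0 1 2 0; 0 0 1 0; 0 0 0 1]
T2·T1 = [-1 0 0 0; 0 1 2 0; 0 0 3 0; 0 0 0 1]
T3·…·T1 = [-3/2 0 0 0; 0 1/2 1 0; 0 0 -3 0; 0 0 0 1]
T4·…·T1 = [-9/4 0 0 0; 0 1/2 1 0; 0 0 -3 0; 0 0 0 1]
T5·…·T1 = [-9/4 0 0 3; 0 1/2 1 -5; 0 0 -3 3; 0 0 0 1]

T = [-9/4 0 0 3; 0 1/2 1 -5; 0 0 -3 3; 0 0 0 1]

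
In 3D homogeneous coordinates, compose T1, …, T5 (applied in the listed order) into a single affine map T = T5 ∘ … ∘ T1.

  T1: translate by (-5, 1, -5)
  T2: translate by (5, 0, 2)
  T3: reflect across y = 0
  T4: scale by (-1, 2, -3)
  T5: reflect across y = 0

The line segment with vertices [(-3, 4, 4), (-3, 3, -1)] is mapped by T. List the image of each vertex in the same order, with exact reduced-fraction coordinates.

image vertices: (3, 10, -3), (3, 8, 12)

T1 translate by (-5, 1, -5): (-3, 4, 4) → (-8, 5, -1); (-3, 3, -1) → (-8, 4, -6)
T2 translate by (5, 0, 2): (-8, 5, -1) → (-3, 5, 1); (-8, 4, -6) → (-3, 4, -4)
T3 reflect across y = 0: (-3, 5, 1) → (-3, -5, 1); (-3, 4, -4) → (-3, -4, -4)
T4 scale by (-1, 2, -3): (-3, -5, 1) → (3, -10, -3); (-3, -4, -4) → (3, -8, 12)
T5 reflect across y = 0: (3, -10, -3) → (3, 10, -3); (3, -8, 12) → (3, 8, 12)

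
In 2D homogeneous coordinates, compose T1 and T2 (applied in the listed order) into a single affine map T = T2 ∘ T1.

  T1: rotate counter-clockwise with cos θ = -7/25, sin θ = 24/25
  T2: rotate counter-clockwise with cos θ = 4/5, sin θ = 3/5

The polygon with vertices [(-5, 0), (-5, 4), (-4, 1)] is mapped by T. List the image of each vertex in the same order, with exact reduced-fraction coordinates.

T1 rotate counter-clockwise with cos θ = -7/25, sin θ = 24/25: (-5, 0) → (7/5, -24/5); (-5, 4) → (-61/25, -148/25); (-4, 1) → (4/25, -103/25)
T2 rotate counter-clockwise with cos θ = 4/5, sin θ = 3/5: (7/5, -24/5) → (4, -3); (-61/25, -148/25) → (8/5, -31/5); (4/25, -103/25) → (13/5, -16/5)

image vertices: (4, -3), (8/5, -31/5), (13/5, -16/5)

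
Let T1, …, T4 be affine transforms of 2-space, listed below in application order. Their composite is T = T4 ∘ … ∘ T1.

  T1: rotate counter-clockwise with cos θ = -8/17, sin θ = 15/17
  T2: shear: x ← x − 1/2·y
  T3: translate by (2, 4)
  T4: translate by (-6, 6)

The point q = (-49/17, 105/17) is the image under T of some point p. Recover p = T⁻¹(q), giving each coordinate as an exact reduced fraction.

T1 = [-8/17 -15/17 0; 15/17 -8/17 0; 0 0 1]
T2·T1 = [-31/34 -11/17 0; 15/17 -8/17 0; 0 0 1]
T3·…·T1 = [-31/34 -11/17 2; 15/17 -8/17 4; 0 0 1]
T4·…·T1 = [-31/34 -11/17 -4; 15/17 -8/17 10; 0 0 1]
det M = 1; M⁻¹ = [-8/17 11/17 -142/17; -15/17 -31/34 95/17; 0 0 1]
M⁻¹ · (-49/17, 105/17)ᵀ = (-3, 5/2)ᵀ

p = (-3, 5/2)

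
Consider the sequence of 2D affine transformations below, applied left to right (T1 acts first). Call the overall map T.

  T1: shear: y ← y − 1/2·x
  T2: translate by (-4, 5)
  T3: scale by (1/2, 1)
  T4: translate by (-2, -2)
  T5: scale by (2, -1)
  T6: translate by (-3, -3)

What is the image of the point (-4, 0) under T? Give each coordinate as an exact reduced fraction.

T(p) = (-15, -8)

T1 shear: y ← y − 1/2·x: (-4, 0) → (-4, 2)
T2 translate by (-4, 5): (-4, 2) → (-8, 7)
T3 scale by (1/2, 1): (-8, 7) → (-4, 7)
T4 translate by (-2, -2): (-4, 7) → (-6, 5)
T5 scale by (2, -1): (-6, 5) → (-12, -5)
T6 translate by (-3, -3): (-12, -5) → (-15, -8)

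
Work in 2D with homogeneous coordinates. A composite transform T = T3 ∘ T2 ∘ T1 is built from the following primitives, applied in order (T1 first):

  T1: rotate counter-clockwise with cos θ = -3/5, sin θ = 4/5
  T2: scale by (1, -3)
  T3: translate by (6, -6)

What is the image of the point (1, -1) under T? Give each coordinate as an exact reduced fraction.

T(p) = (31/5, -51/5)

T1 rotate counter-clockwise with cos θ = -3/5, sin θ = 4/5: (1, -1) → (1/5, 7/5)
T2 scale by (1, -3): (1/5, 7/5) → (1/5, -21/5)
T3 translate by (6, -6): (1/5, -21/5) → (31/5, -51/5)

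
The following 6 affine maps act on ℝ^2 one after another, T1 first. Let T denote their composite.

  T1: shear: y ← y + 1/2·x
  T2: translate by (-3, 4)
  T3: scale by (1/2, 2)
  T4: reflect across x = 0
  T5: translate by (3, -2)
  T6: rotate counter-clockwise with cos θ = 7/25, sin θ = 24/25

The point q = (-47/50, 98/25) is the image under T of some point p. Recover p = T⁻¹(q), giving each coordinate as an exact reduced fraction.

p = (2, -3)

T1 = [1 0 0; 1/2 1 0; 0 0 1]
T2·T1 = [1 0 -3; 1/2 1 4; 0 0 1]
T3·…·T1 = [1/2 0 -3/2; 1 2 8; 0 0 1]
T4·…·T1 = [-1/2 0 3/2; 1 2 8; 0 0 1]
T5·…·T1 = [-1/2 0 9/2; 1 2 6; 0 0 1]
T6·…·T1 = [-11/10 -48/25 -9/2; -1/5 14/25 6; 0 0 1]
det M = -1; M⁻¹ = [-14/25 -48/25 9; -1/5 11/10 -15/2; 0 0 1]
M⁻¹ · (-47/50, 98/25)ᵀ = (2, -3)ᵀ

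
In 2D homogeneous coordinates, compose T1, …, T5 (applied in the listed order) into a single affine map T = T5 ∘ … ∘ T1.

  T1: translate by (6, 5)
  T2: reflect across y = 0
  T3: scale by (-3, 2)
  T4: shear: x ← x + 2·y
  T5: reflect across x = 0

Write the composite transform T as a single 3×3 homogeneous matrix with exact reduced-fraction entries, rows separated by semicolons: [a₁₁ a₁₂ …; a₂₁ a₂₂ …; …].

T = [3 4 38; 0 -2 -10; 0 0 1]

T1 = [1 0 6; 0 1 5; 0 0 1]
T2·T1 = [1 0 6; 0 -1 -5; 0 0 1]
T3·…·T1 = [-3 0 -18; 0 -2 -10; 0 0 1]
T4·…·T1 = [-3 -4 -38; 0 -2 -10; 0 0 1]
T5·…·T1 = [3 4 38; 0 -2 -10; 0 0 1]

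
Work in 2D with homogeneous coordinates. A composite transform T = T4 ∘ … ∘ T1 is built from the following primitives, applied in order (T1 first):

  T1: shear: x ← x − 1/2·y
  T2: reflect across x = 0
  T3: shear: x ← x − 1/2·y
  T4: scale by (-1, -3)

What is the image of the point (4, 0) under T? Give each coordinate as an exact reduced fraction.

T(p) = (4, 0)

T1 shear: x ← x − 1/2·y: (4, 0) → (4, 0)
T2 reflect across x = 0: (4, 0) → (-4, 0)
T3 shear: x ← x − 1/2·y: (-4, 0) → (-4, 0)
T4 scale by (-1, -3): (-4, 0) → (4, 0)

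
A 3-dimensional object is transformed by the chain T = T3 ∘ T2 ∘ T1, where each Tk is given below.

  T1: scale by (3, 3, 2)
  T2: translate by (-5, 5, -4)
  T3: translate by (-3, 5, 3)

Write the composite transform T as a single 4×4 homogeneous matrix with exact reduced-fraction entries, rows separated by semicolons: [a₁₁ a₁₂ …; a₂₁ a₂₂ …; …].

T1 = [3 0 0 0; 0 3 0 0; 0 0 2 0; 0 0 0 1]
T2·T1 = [3 0 0 -5; 0 3 0 5; 0 0 2 -4; 0 0 0 1]
T3·…·T1 = [3 0 0 -8; 0 3 0 10; 0 0 2 -1; 0 0 0 1]

T = [3 0 0 -8; 0 3 0 10; 0 0 2 -1; 0 0 0 1]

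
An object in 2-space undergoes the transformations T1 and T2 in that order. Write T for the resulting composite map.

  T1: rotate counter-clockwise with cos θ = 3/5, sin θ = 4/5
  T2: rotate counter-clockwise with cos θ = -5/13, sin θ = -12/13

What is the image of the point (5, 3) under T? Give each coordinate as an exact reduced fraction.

T1 rotate counter-clockwise with cos θ = 3/5, sin θ = 4/5: (5, 3) → (3/5, 29/5)
T2 rotate counter-clockwise with cos θ = -5/13, sin θ = -12/13: (3/5, 29/5) → (333/65, -181/65)

T(p) = (333/65, -181/65)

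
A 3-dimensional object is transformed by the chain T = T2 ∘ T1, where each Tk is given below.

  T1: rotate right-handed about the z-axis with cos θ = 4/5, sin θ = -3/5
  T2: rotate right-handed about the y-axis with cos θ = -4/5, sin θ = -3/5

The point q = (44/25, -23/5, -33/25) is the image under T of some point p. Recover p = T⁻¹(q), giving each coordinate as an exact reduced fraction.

T1 = [4/5 3/5 0 0; -3/5 4/5 0 0; 0 0 1 0; 0 0 0 1]
T2·T1 = [-16/25 -12/25 -3/5 0; -3/5 4/5 0 0; 12/25 9/25 -4/5 0; 0 0 0 1]
det M = 1; M⁻¹ = [-16/25 -3/5 12/25 0; -12/25 4/5 9/25 0; -3/5 0 -4/5 0; 0 0 0 1]
M⁻¹ · (44/25, -23/5, -33/25)ᵀ = (1, -5, 0)ᵀ

p = (1, -5, 0)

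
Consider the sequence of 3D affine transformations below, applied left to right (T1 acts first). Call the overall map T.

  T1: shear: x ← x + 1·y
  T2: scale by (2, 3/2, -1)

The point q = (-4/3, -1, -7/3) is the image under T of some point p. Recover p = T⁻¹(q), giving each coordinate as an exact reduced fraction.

T1 = [1 1 0 0; 0 1 0 0; 0 0 1 0; 0 0 0 1]
T2·T1 = [2 2 0 0; 0 3/2 0 0; 0 0 -1 0; 0 0 0 1]
det M = -3; M⁻¹ = [1/2 -2/3 0 0; 0 2/3 0 0; 0 0 -1 0; 0 0 0 1]
M⁻¹ · (-4/3, -1, -7/3)ᵀ = (0, -2/3, 7/3)ᵀ

p = (0, -2/3, 7/3)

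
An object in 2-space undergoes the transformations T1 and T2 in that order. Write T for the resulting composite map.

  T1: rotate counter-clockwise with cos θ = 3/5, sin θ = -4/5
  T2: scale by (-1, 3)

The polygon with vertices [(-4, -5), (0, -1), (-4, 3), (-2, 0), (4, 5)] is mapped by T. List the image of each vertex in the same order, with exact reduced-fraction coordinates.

T1 rotate counter-clockwise with cos θ = 3/5, sin θ = -4/5: (-4, -5) → (-32/5, 1/5); (0, -1) → (-4/5, -3/5); (-4, 3) → (0, 5); (-2, 0) → (-6/5, 8/5); (4, 5) → (32/5, -1/5)
T2 scale by (-1, 3): (-32/5, 1/5) → (32/5, 3/5); (-4/5, -3/5) → (4/5, -9/5); (0, 5) → (0, 15); (-6/5, 8/5) → (6/5, 24/5); (32/5, -1/5) → (-32/5, -3/5)

image vertices: (32/5, 3/5), (4/5, -9/5), (0, 15), (6/5, 24/5), (-32/5, -3/5)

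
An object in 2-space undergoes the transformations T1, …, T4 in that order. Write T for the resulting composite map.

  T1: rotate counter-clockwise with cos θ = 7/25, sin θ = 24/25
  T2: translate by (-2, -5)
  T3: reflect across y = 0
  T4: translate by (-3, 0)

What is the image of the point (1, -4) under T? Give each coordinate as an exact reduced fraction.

T1 rotate counter-clockwise with cos θ = 7/25, sin θ = 24/25: (1, -4) → (103/25, -4/25)
T2 translate by (-2, -5): (103/25, -4/25) → (53/25, -129/25)
T3 reflect across y = 0: (53/25, -129/25) → (53/25, 129/25)
T4 translate by (-3, 0): (53/25, 129/25) → (-22/25, 129/25)

T(p) = (-22/25, 129/25)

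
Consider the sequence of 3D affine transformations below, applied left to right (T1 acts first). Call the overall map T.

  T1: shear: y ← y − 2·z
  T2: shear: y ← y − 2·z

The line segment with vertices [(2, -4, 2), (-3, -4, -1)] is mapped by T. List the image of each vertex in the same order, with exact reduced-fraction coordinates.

image vertices: (2, -12, 2), (-3, 0, -1)

T1 shear: y ← y − 2·z: (2, -4, 2) → (2, -8, 2); (-3, -4, -1) → (-3, -2, -1)
T2 shear: y ← y − 2·z: (2, -8, 2) → (2, -12, 2); (-3, -2, -1) → (-3, 0, -1)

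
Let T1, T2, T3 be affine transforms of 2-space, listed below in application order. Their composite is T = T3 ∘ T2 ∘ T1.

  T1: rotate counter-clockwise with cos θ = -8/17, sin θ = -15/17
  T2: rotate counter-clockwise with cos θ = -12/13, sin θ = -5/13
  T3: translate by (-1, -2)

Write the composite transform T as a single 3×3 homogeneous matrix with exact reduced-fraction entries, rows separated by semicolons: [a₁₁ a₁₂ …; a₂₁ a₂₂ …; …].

T = [21/221 -220/221 -1; 220/221 21/221 -2; 0 0 1]

T1 = [-8/17 15/17 0; -15/17 -8/17 0; 0 0 1]
T2·T1 = [21/221 -220/221 0; 220/221 21/221 0; 0 0 1]
T3·…·T1 = [21/221 -220/221 -1; 220/221 21/221 -2; 0 0 1]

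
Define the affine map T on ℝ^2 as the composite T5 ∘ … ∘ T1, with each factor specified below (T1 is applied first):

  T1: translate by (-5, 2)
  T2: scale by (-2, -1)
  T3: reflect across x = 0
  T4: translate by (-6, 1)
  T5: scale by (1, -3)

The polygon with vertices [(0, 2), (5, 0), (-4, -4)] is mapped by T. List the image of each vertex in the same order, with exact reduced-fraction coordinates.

image vertices: (-16, 9), (-6, 3), (-24, -9)

T1 translate by (-5, 2): (0, 2) → (-5, 4); (5, 0) → (0, 2); (-4, -4) → (-9, -2)
T2 scale by (-2, -1): (-5, 4) → (10, -4); (0, 2) → (0, -2); (-9, -2) → (18, 2)
T3 reflect across x = 0: (10, -4) → (-10, -4); (0, -2) → (0, -2); (18, 2) → (-18, 2)
T4 translate by (-6, 1): (-10, -4) → (-16, -3); (0, -2) → (-6, -1); (-18, 2) → (-24, 3)
T5 scale by (1, -3): (-16, -3) → (-16, 9); (-6, -1) → (-6, 3); (-24, 3) → (-24, -9)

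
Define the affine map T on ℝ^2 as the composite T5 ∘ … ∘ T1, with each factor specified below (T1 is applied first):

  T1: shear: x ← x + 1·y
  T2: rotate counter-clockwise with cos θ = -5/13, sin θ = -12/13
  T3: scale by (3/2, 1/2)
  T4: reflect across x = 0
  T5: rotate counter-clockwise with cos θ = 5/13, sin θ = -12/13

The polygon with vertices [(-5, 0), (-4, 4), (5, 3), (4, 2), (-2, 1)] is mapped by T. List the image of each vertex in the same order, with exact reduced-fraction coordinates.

image vertices: (345/338, 600/169), (-480/169, 814/169), (-636/169, -699/338), (-447/169, -313/169), (-171/338, 647/338)

T1 shear: x ← x + 1·y: (-5, 0) → (-5, 0); (-4, 4) → (0, 4); (5, 3) → (8, 3); (4, 2) → (6, 2); (-2, 1) → (-1, 1)
T2 rotate counter-clockwise with cos θ = -5/13, sin θ = -12/13: (-5, 0) → (25/13, 60/13); (0, 4) → (48/13, -20/13); (8, 3) → (-4/13, -111/13); (6, 2) → (-6/13, -82/13); (-1, 1) → (17/13, 7/13)
T3 scale by (3/2, 1/2): (25/13, 60/13) → (75/26, 30/13); (48/13, -20/13) → (72/13, -10/13); (-4/13, -111/13) → (-6/13, -111/26); (-6/13, -82/13) → (-9/13, -41/13); (17/13, 7/13) → (51/26, 7/26)
T4 reflect across x = 0: (75/26, 30/13) → (-75/26, 30/13); (72/13, -10/13) → (-72/13, -10/13); (-6/13, -111/26) → (6/13, -111/26); (-9/13, -41/13) → (9/13, -41/13); (51/26, 7/26) → (-51/26, 7/26)
T5 rotate counter-clockwise with cos θ = 5/13, sin θ = -12/13: (-75/26, 30/13) → (345/338, 600/169); (-72/13, -10/13) → (-480/169, 814/169); (6/13, -111/26) → (-636/169, -699/338); (9/13, -41/13) → (-447/169, -313/169); (-51/26, 7/26) → (-171/338, 647/338)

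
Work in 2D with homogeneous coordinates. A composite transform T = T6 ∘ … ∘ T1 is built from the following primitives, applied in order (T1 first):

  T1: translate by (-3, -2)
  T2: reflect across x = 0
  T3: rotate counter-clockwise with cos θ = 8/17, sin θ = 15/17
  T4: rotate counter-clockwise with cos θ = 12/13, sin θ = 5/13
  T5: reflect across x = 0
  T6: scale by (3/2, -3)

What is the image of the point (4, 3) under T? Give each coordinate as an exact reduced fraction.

T1 translate by (-3, -2): (4, 3) → (1, 1)
T2 reflect across x = 0: (1, 1) → (-1, 1)
T3 rotate counter-clockwise with cos θ = 8/17, sin θ = 15/17: (-1, 1) → (-23/17, -7/17)
T4 rotate counter-clockwise with cos θ = 12/13, sin θ = 5/13: (-23/17, -7/17) → (-241/221, -199/221)
T5 reflect across x = 0: (-241/221, -199/221) → (241/221, -199/221)
T6 scale by (3/2, -3): (241/221, -199/221) → (723/442, 597/221)

T(p) = (723/442, 597/221)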